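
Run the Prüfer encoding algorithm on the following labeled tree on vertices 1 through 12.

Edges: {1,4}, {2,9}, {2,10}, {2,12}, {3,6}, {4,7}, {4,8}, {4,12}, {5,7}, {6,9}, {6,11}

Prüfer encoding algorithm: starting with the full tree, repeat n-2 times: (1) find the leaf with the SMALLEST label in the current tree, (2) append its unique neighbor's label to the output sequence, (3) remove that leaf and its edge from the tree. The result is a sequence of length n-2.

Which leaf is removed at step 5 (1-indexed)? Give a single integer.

Answer: 8

Derivation:
Step 1: current leaves = {1,3,5,8,10,11}. Remove leaf 1 (neighbor: 4).
Step 2: current leaves = {3,5,8,10,11}. Remove leaf 3 (neighbor: 6).
Step 3: current leaves = {5,8,10,11}. Remove leaf 5 (neighbor: 7).
Step 4: current leaves = {7,8,10,11}. Remove leaf 7 (neighbor: 4).
Step 5: current leaves = {8,10,11}. Remove leaf 8 (neighbor: 4).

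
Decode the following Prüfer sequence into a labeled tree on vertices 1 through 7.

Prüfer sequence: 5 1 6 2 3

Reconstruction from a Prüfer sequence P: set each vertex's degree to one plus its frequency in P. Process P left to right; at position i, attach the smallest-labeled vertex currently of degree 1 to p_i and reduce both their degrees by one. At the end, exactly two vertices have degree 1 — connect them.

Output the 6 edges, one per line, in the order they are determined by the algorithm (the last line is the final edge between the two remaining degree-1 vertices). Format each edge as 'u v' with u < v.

Initial degrees: {1:2, 2:2, 3:2, 4:1, 5:2, 6:2, 7:1}
Step 1: smallest deg-1 vertex = 4, p_1 = 5. Add edge {4,5}. Now deg[4]=0, deg[5]=1.
Step 2: smallest deg-1 vertex = 5, p_2 = 1. Add edge {1,5}. Now deg[5]=0, deg[1]=1.
Step 3: smallest deg-1 vertex = 1, p_3 = 6. Add edge {1,6}. Now deg[1]=0, deg[6]=1.
Step 4: smallest deg-1 vertex = 6, p_4 = 2. Add edge {2,6}. Now deg[6]=0, deg[2]=1.
Step 5: smallest deg-1 vertex = 2, p_5 = 3. Add edge {2,3}. Now deg[2]=0, deg[3]=1.
Final: two remaining deg-1 vertices are 3, 7. Add edge {3,7}.

Answer: 4 5
1 5
1 6
2 6
2 3
3 7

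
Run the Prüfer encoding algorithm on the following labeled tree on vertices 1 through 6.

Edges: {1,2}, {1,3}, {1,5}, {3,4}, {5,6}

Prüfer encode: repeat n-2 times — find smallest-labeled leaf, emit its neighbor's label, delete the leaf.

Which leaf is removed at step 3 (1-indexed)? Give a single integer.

Answer: 3

Derivation:
Step 1: current leaves = {2,4,6}. Remove leaf 2 (neighbor: 1).
Step 2: current leaves = {4,6}. Remove leaf 4 (neighbor: 3).
Step 3: current leaves = {3,6}. Remove leaf 3 (neighbor: 1).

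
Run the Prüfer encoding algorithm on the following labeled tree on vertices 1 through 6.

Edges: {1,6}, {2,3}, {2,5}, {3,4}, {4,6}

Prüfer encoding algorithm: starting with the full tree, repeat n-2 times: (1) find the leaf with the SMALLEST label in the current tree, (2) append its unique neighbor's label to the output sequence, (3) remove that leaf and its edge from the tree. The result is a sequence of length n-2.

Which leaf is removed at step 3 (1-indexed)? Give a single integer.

Answer: 2

Derivation:
Step 1: current leaves = {1,5}. Remove leaf 1 (neighbor: 6).
Step 2: current leaves = {5,6}. Remove leaf 5 (neighbor: 2).
Step 3: current leaves = {2,6}. Remove leaf 2 (neighbor: 3).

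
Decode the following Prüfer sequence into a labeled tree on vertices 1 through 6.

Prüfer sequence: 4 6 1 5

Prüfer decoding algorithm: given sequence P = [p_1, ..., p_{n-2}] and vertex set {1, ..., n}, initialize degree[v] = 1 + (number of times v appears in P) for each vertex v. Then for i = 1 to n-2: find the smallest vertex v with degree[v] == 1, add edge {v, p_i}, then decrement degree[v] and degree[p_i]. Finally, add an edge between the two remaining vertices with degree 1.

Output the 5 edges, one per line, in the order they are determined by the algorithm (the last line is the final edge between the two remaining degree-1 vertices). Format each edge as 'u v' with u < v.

Answer: 2 4
3 6
1 4
1 5
5 6

Derivation:
Initial degrees: {1:2, 2:1, 3:1, 4:2, 5:2, 6:2}
Step 1: smallest deg-1 vertex = 2, p_1 = 4. Add edge {2,4}. Now deg[2]=0, deg[4]=1.
Step 2: smallest deg-1 vertex = 3, p_2 = 6. Add edge {3,6}. Now deg[3]=0, deg[6]=1.
Step 3: smallest deg-1 vertex = 4, p_3 = 1. Add edge {1,4}. Now deg[4]=0, deg[1]=1.
Step 4: smallest deg-1 vertex = 1, p_4 = 5. Add edge {1,5}. Now deg[1]=0, deg[5]=1.
Final: two remaining deg-1 vertices are 5, 6. Add edge {5,6}.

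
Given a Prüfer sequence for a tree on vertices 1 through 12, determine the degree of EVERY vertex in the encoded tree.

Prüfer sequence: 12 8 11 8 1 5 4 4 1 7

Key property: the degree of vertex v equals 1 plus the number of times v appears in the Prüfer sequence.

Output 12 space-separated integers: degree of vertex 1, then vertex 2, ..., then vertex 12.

Answer: 3 1 1 3 2 1 2 3 1 1 2 2

Derivation:
p_1 = 12: count[12] becomes 1
p_2 = 8: count[8] becomes 1
p_3 = 11: count[11] becomes 1
p_4 = 8: count[8] becomes 2
p_5 = 1: count[1] becomes 1
p_6 = 5: count[5] becomes 1
p_7 = 4: count[4] becomes 1
p_8 = 4: count[4] becomes 2
p_9 = 1: count[1] becomes 2
p_10 = 7: count[7] becomes 1
Degrees (1 + count): deg[1]=1+2=3, deg[2]=1+0=1, deg[3]=1+0=1, deg[4]=1+2=3, deg[5]=1+1=2, deg[6]=1+0=1, deg[7]=1+1=2, deg[8]=1+2=3, deg[9]=1+0=1, deg[10]=1+0=1, deg[11]=1+1=2, deg[12]=1+1=2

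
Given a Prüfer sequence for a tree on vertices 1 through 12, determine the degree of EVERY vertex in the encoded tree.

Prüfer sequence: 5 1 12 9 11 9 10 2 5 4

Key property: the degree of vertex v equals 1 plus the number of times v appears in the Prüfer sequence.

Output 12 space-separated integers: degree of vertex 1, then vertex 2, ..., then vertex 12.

Answer: 2 2 1 2 3 1 1 1 3 2 2 2

Derivation:
p_1 = 5: count[5] becomes 1
p_2 = 1: count[1] becomes 1
p_3 = 12: count[12] becomes 1
p_4 = 9: count[9] becomes 1
p_5 = 11: count[11] becomes 1
p_6 = 9: count[9] becomes 2
p_7 = 10: count[10] becomes 1
p_8 = 2: count[2] becomes 1
p_9 = 5: count[5] becomes 2
p_10 = 4: count[4] becomes 1
Degrees (1 + count): deg[1]=1+1=2, deg[2]=1+1=2, deg[3]=1+0=1, deg[4]=1+1=2, deg[5]=1+2=3, deg[6]=1+0=1, deg[7]=1+0=1, deg[8]=1+0=1, deg[9]=1+2=3, deg[10]=1+1=2, deg[11]=1+1=2, deg[12]=1+1=2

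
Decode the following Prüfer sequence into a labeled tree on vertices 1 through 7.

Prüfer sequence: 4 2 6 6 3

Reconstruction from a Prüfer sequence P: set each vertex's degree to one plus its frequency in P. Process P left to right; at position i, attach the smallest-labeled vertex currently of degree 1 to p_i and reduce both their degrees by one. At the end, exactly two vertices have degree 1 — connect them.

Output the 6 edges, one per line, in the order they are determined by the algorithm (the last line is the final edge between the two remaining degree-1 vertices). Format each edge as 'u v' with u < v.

Initial degrees: {1:1, 2:2, 3:2, 4:2, 5:1, 6:3, 7:1}
Step 1: smallest deg-1 vertex = 1, p_1 = 4. Add edge {1,4}. Now deg[1]=0, deg[4]=1.
Step 2: smallest deg-1 vertex = 4, p_2 = 2. Add edge {2,4}. Now deg[4]=0, deg[2]=1.
Step 3: smallest deg-1 vertex = 2, p_3 = 6. Add edge {2,6}. Now deg[2]=0, deg[6]=2.
Step 4: smallest deg-1 vertex = 5, p_4 = 6. Add edge {5,6}. Now deg[5]=0, deg[6]=1.
Step 5: smallest deg-1 vertex = 6, p_5 = 3. Add edge {3,6}. Now deg[6]=0, deg[3]=1.
Final: two remaining deg-1 vertices are 3, 7. Add edge {3,7}.

Answer: 1 4
2 4
2 6
5 6
3 6
3 7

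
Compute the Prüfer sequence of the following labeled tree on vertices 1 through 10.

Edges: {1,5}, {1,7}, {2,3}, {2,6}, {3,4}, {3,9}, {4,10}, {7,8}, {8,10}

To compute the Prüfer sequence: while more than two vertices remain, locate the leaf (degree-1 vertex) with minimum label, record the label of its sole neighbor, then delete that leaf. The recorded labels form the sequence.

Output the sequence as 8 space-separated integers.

Step 1: leaves = {5,6,9}. Remove smallest leaf 5, emit neighbor 1.
Step 2: leaves = {1,6,9}. Remove smallest leaf 1, emit neighbor 7.
Step 3: leaves = {6,7,9}. Remove smallest leaf 6, emit neighbor 2.
Step 4: leaves = {2,7,9}. Remove smallest leaf 2, emit neighbor 3.
Step 5: leaves = {7,9}. Remove smallest leaf 7, emit neighbor 8.
Step 6: leaves = {8,9}. Remove smallest leaf 8, emit neighbor 10.
Step 7: leaves = {9,10}. Remove smallest leaf 9, emit neighbor 3.
Step 8: leaves = {3,10}. Remove smallest leaf 3, emit neighbor 4.
Done: 2 vertices remain (4, 10). Sequence = [1 7 2 3 8 10 3 4]

Answer: 1 7 2 3 8 10 3 4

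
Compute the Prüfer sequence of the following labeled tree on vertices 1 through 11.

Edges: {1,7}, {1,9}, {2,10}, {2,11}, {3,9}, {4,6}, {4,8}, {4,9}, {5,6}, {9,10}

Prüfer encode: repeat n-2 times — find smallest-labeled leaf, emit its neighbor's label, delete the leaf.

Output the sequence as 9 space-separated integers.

Answer: 9 6 4 1 9 4 9 10 2

Derivation:
Step 1: leaves = {3,5,7,8,11}. Remove smallest leaf 3, emit neighbor 9.
Step 2: leaves = {5,7,8,11}. Remove smallest leaf 5, emit neighbor 6.
Step 3: leaves = {6,7,8,11}. Remove smallest leaf 6, emit neighbor 4.
Step 4: leaves = {7,8,11}. Remove smallest leaf 7, emit neighbor 1.
Step 5: leaves = {1,8,11}. Remove smallest leaf 1, emit neighbor 9.
Step 6: leaves = {8,11}. Remove smallest leaf 8, emit neighbor 4.
Step 7: leaves = {4,11}. Remove smallest leaf 4, emit neighbor 9.
Step 8: leaves = {9,11}. Remove smallest leaf 9, emit neighbor 10.
Step 9: leaves = {10,11}. Remove smallest leaf 10, emit neighbor 2.
Done: 2 vertices remain (2, 11). Sequence = [9 6 4 1 9 4 9 10 2]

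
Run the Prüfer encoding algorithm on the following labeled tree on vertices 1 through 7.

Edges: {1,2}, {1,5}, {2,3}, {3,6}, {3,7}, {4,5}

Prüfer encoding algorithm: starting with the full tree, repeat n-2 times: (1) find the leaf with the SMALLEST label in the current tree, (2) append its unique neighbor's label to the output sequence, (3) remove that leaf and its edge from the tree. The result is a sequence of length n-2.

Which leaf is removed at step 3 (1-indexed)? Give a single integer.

Answer: 1

Derivation:
Step 1: current leaves = {4,6,7}. Remove leaf 4 (neighbor: 5).
Step 2: current leaves = {5,6,7}. Remove leaf 5 (neighbor: 1).
Step 3: current leaves = {1,6,7}. Remove leaf 1 (neighbor: 2).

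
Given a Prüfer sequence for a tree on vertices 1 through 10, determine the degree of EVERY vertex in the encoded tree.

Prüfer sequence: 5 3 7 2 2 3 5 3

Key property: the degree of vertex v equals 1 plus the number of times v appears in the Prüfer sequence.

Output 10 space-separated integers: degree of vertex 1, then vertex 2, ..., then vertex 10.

p_1 = 5: count[5] becomes 1
p_2 = 3: count[3] becomes 1
p_3 = 7: count[7] becomes 1
p_4 = 2: count[2] becomes 1
p_5 = 2: count[2] becomes 2
p_6 = 3: count[3] becomes 2
p_7 = 5: count[5] becomes 2
p_8 = 3: count[3] becomes 3
Degrees (1 + count): deg[1]=1+0=1, deg[2]=1+2=3, deg[3]=1+3=4, deg[4]=1+0=1, deg[5]=1+2=3, deg[6]=1+0=1, deg[7]=1+1=2, deg[8]=1+0=1, deg[9]=1+0=1, deg[10]=1+0=1

Answer: 1 3 4 1 3 1 2 1 1 1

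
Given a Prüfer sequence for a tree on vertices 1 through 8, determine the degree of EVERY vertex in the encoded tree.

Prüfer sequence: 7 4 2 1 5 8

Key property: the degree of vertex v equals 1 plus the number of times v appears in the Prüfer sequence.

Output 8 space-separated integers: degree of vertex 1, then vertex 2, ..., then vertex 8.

p_1 = 7: count[7] becomes 1
p_2 = 4: count[4] becomes 1
p_3 = 2: count[2] becomes 1
p_4 = 1: count[1] becomes 1
p_5 = 5: count[5] becomes 1
p_6 = 8: count[8] becomes 1
Degrees (1 + count): deg[1]=1+1=2, deg[2]=1+1=2, deg[3]=1+0=1, deg[4]=1+1=2, deg[5]=1+1=2, deg[6]=1+0=1, deg[7]=1+1=2, deg[8]=1+1=2

Answer: 2 2 1 2 2 1 2 2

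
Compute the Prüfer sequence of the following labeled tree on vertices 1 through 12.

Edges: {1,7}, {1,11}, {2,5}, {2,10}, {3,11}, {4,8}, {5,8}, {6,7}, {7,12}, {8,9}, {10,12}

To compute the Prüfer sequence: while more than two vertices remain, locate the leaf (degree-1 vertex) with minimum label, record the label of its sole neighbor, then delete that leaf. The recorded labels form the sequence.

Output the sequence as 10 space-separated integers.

Answer: 11 8 7 8 5 2 10 12 1 7

Derivation:
Step 1: leaves = {3,4,6,9}. Remove smallest leaf 3, emit neighbor 11.
Step 2: leaves = {4,6,9,11}. Remove smallest leaf 4, emit neighbor 8.
Step 3: leaves = {6,9,11}. Remove smallest leaf 6, emit neighbor 7.
Step 4: leaves = {9,11}. Remove smallest leaf 9, emit neighbor 8.
Step 5: leaves = {8,11}. Remove smallest leaf 8, emit neighbor 5.
Step 6: leaves = {5,11}. Remove smallest leaf 5, emit neighbor 2.
Step 7: leaves = {2,11}. Remove smallest leaf 2, emit neighbor 10.
Step 8: leaves = {10,11}. Remove smallest leaf 10, emit neighbor 12.
Step 9: leaves = {11,12}. Remove smallest leaf 11, emit neighbor 1.
Step 10: leaves = {1,12}. Remove smallest leaf 1, emit neighbor 7.
Done: 2 vertices remain (7, 12). Sequence = [11 8 7 8 5 2 10 12 1 7]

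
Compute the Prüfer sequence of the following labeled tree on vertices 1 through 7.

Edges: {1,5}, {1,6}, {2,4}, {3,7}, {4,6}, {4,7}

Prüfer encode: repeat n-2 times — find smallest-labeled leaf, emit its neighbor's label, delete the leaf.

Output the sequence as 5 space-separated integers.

Answer: 4 7 1 6 4

Derivation:
Step 1: leaves = {2,3,5}. Remove smallest leaf 2, emit neighbor 4.
Step 2: leaves = {3,5}. Remove smallest leaf 3, emit neighbor 7.
Step 3: leaves = {5,7}. Remove smallest leaf 5, emit neighbor 1.
Step 4: leaves = {1,7}. Remove smallest leaf 1, emit neighbor 6.
Step 5: leaves = {6,7}. Remove smallest leaf 6, emit neighbor 4.
Done: 2 vertices remain (4, 7). Sequence = [4 7 1 6 4]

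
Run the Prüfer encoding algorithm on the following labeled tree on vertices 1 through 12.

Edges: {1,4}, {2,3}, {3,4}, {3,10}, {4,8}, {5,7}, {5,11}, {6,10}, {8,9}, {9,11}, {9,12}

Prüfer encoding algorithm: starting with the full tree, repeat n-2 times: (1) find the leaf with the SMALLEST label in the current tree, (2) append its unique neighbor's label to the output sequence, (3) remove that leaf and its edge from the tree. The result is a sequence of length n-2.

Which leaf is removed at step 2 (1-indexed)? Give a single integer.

Step 1: current leaves = {1,2,6,7,12}. Remove leaf 1 (neighbor: 4).
Step 2: current leaves = {2,6,7,12}. Remove leaf 2 (neighbor: 3).

Answer: 2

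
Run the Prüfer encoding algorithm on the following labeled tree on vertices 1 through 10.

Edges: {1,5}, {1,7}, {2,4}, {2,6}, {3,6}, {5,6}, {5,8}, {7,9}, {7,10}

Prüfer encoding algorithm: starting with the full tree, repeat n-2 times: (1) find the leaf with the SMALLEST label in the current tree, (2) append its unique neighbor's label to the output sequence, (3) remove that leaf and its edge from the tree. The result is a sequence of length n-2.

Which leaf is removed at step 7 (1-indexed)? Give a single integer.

Step 1: current leaves = {3,4,8,9,10}. Remove leaf 3 (neighbor: 6).
Step 2: current leaves = {4,8,9,10}. Remove leaf 4 (neighbor: 2).
Step 3: current leaves = {2,8,9,10}. Remove leaf 2 (neighbor: 6).
Step 4: current leaves = {6,8,9,10}. Remove leaf 6 (neighbor: 5).
Step 5: current leaves = {8,9,10}. Remove leaf 8 (neighbor: 5).
Step 6: current leaves = {5,9,10}. Remove leaf 5 (neighbor: 1).
Step 7: current leaves = {1,9,10}. Remove leaf 1 (neighbor: 7).

Answer: 1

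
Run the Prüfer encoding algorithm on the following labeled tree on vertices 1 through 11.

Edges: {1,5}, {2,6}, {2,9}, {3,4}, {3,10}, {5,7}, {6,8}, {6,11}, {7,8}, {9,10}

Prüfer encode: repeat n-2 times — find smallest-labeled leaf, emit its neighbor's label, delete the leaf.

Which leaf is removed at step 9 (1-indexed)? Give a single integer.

Step 1: current leaves = {1,4,11}. Remove leaf 1 (neighbor: 5).
Step 2: current leaves = {4,5,11}. Remove leaf 4 (neighbor: 3).
Step 3: current leaves = {3,5,11}. Remove leaf 3 (neighbor: 10).
Step 4: current leaves = {5,10,11}. Remove leaf 5 (neighbor: 7).
Step 5: current leaves = {7,10,11}. Remove leaf 7 (neighbor: 8).
Step 6: current leaves = {8,10,11}. Remove leaf 8 (neighbor: 6).
Step 7: current leaves = {10,11}. Remove leaf 10 (neighbor: 9).
Step 8: current leaves = {9,11}. Remove leaf 9 (neighbor: 2).
Step 9: current leaves = {2,11}. Remove leaf 2 (neighbor: 6).

Answer: 2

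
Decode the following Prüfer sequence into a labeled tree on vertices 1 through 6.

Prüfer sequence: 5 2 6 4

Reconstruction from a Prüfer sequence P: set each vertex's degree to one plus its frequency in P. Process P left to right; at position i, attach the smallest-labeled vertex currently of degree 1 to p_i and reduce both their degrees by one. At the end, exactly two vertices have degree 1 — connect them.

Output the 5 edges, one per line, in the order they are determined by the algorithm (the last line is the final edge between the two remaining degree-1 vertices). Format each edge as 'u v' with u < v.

Answer: 1 5
2 3
2 6
4 5
4 6

Derivation:
Initial degrees: {1:1, 2:2, 3:1, 4:2, 5:2, 6:2}
Step 1: smallest deg-1 vertex = 1, p_1 = 5. Add edge {1,5}. Now deg[1]=0, deg[5]=1.
Step 2: smallest deg-1 vertex = 3, p_2 = 2. Add edge {2,3}. Now deg[3]=0, deg[2]=1.
Step 3: smallest deg-1 vertex = 2, p_3 = 6. Add edge {2,6}. Now deg[2]=0, deg[6]=1.
Step 4: smallest deg-1 vertex = 5, p_4 = 4. Add edge {4,5}. Now deg[5]=0, deg[4]=1.
Final: two remaining deg-1 vertices are 4, 6. Add edge {4,6}.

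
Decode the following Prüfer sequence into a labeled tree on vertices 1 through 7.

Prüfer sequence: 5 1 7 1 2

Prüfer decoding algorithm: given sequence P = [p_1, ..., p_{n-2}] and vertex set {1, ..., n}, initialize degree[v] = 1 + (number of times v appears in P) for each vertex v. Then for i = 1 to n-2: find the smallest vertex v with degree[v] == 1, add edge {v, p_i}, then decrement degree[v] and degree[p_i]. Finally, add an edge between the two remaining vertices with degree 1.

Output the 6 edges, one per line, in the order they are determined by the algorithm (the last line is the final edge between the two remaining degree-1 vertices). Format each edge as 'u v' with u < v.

Answer: 3 5
1 4
5 7
1 6
1 2
2 7

Derivation:
Initial degrees: {1:3, 2:2, 3:1, 4:1, 5:2, 6:1, 7:2}
Step 1: smallest deg-1 vertex = 3, p_1 = 5. Add edge {3,5}. Now deg[3]=0, deg[5]=1.
Step 2: smallest deg-1 vertex = 4, p_2 = 1. Add edge {1,4}. Now deg[4]=0, deg[1]=2.
Step 3: smallest deg-1 vertex = 5, p_3 = 7. Add edge {5,7}. Now deg[5]=0, deg[7]=1.
Step 4: smallest deg-1 vertex = 6, p_4 = 1. Add edge {1,6}. Now deg[6]=0, deg[1]=1.
Step 5: smallest deg-1 vertex = 1, p_5 = 2. Add edge {1,2}. Now deg[1]=0, deg[2]=1.
Final: two remaining deg-1 vertices are 2, 7. Add edge {2,7}.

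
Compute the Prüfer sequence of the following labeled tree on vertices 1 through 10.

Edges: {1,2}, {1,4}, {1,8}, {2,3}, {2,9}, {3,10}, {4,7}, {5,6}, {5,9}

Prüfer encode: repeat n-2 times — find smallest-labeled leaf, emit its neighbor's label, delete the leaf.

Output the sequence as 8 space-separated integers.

Answer: 5 9 4 1 1 2 2 3

Derivation:
Step 1: leaves = {6,7,8,10}. Remove smallest leaf 6, emit neighbor 5.
Step 2: leaves = {5,7,8,10}. Remove smallest leaf 5, emit neighbor 9.
Step 3: leaves = {7,8,9,10}. Remove smallest leaf 7, emit neighbor 4.
Step 4: leaves = {4,8,9,10}. Remove smallest leaf 4, emit neighbor 1.
Step 5: leaves = {8,9,10}. Remove smallest leaf 8, emit neighbor 1.
Step 6: leaves = {1,9,10}. Remove smallest leaf 1, emit neighbor 2.
Step 7: leaves = {9,10}. Remove smallest leaf 9, emit neighbor 2.
Step 8: leaves = {2,10}. Remove smallest leaf 2, emit neighbor 3.
Done: 2 vertices remain (3, 10). Sequence = [5 9 4 1 1 2 2 3]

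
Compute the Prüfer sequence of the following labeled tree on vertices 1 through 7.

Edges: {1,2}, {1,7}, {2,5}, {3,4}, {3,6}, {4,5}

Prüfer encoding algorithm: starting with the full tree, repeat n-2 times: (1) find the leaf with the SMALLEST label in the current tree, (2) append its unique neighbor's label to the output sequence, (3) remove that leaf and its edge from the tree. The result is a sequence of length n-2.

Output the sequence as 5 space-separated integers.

Answer: 3 4 5 2 1

Derivation:
Step 1: leaves = {6,7}. Remove smallest leaf 6, emit neighbor 3.
Step 2: leaves = {3,7}. Remove smallest leaf 3, emit neighbor 4.
Step 3: leaves = {4,7}. Remove smallest leaf 4, emit neighbor 5.
Step 4: leaves = {5,7}. Remove smallest leaf 5, emit neighbor 2.
Step 5: leaves = {2,7}. Remove smallest leaf 2, emit neighbor 1.
Done: 2 vertices remain (1, 7). Sequence = [3 4 5 2 1]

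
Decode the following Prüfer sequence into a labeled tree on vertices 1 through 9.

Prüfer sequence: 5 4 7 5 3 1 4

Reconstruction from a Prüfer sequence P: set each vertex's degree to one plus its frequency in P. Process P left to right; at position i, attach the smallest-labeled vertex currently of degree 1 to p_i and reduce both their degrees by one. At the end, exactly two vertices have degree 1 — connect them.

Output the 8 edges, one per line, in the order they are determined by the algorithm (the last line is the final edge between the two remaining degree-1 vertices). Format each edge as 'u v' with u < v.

Answer: 2 5
4 6
7 8
5 7
3 5
1 3
1 4
4 9

Derivation:
Initial degrees: {1:2, 2:1, 3:2, 4:3, 5:3, 6:1, 7:2, 8:1, 9:1}
Step 1: smallest deg-1 vertex = 2, p_1 = 5. Add edge {2,5}. Now deg[2]=0, deg[5]=2.
Step 2: smallest deg-1 vertex = 6, p_2 = 4. Add edge {4,6}. Now deg[6]=0, deg[4]=2.
Step 3: smallest deg-1 vertex = 8, p_3 = 7. Add edge {7,8}. Now deg[8]=0, deg[7]=1.
Step 4: smallest deg-1 vertex = 7, p_4 = 5. Add edge {5,7}. Now deg[7]=0, deg[5]=1.
Step 5: smallest deg-1 vertex = 5, p_5 = 3. Add edge {3,5}. Now deg[5]=0, deg[3]=1.
Step 6: smallest deg-1 vertex = 3, p_6 = 1. Add edge {1,3}. Now deg[3]=0, deg[1]=1.
Step 7: smallest deg-1 vertex = 1, p_7 = 4. Add edge {1,4}. Now deg[1]=0, deg[4]=1.
Final: two remaining deg-1 vertices are 4, 9. Add edge {4,9}.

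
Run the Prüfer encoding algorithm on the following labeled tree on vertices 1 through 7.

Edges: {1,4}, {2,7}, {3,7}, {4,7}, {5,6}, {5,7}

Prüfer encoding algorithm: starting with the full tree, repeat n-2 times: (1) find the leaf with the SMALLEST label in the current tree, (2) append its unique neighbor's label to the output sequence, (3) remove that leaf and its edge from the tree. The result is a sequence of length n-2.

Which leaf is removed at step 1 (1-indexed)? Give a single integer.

Answer: 1

Derivation:
Step 1: current leaves = {1,2,3,6}. Remove leaf 1 (neighbor: 4).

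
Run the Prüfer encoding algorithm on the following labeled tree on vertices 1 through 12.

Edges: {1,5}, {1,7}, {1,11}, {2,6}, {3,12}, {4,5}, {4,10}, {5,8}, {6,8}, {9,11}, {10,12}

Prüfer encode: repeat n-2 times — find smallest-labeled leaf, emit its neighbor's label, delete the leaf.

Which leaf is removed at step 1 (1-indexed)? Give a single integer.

Step 1: current leaves = {2,3,7,9}. Remove leaf 2 (neighbor: 6).

Answer: 2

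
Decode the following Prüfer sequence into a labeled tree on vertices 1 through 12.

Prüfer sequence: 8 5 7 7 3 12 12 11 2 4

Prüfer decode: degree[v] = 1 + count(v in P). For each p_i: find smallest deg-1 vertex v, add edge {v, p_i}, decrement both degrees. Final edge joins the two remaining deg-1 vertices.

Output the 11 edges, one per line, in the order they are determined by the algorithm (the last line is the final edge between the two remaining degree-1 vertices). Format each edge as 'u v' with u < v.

Answer: 1 8
5 6
5 7
7 8
3 7
3 12
9 12
10 11
2 11
2 4
4 12

Derivation:
Initial degrees: {1:1, 2:2, 3:2, 4:2, 5:2, 6:1, 7:3, 8:2, 9:1, 10:1, 11:2, 12:3}
Step 1: smallest deg-1 vertex = 1, p_1 = 8. Add edge {1,8}. Now deg[1]=0, deg[8]=1.
Step 2: smallest deg-1 vertex = 6, p_2 = 5. Add edge {5,6}. Now deg[6]=0, deg[5]=1.
Step 3: smallest deg-1 vertex = 5, p_3 = 7. Add edge {5,7}. Now deg[5]=0, deg[7]=2.
Step 4: smallest deg-1 vertex = 8, p_4 = 7. Add edge {7,8}. Now deg[8]=0, deg[7]=1.
Step 5: smallest deg-1 vertex = 7, p_5 = 3. Add edge {3,7}. Now deg[7]=0, deg[3]=1.
Step 6: smallest deg-1 vertex = 3, p_6 = 12. Add edge {3,12}. Now deg[3]=0, deg[12]=2.
Step 7: smallest deg-1 vertex = 9, p_7 = 12. Add edge {9,12}. Now deg[9]=0, deg[12]=1.
Step 8: smallest deg-1 vertex = 10, p_8 = 11. Add edge {10,11}. Now deg[10]=0, deg[11]=1.
Step 9: smallest deg-1 vertex = 11, p_9 = 2. Add edge {2,11}. Now deg[11]=0, deg[2]=1.
Step 10: smallest deg-1 vertex = 2, p_10 = 4. Add edge {2,4}. Now deg[2]=0, deg[4]=1.
Final: two remaining deg-1 vertices are 4, 12. Add edge {4,12}.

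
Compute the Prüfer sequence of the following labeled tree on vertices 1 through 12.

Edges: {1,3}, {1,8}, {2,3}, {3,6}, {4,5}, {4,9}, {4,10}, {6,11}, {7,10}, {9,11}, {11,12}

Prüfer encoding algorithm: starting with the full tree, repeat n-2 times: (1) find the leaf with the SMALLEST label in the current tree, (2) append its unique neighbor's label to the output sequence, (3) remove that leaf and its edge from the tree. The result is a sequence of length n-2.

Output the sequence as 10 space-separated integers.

Step 1: leaves = {2,5,7,8,12}. Remove smallest leaf 2, emit neighbor 3.
Step 2: leaves = {5,7,8,12}. Remove smallest leaf 5, emit neighbor 4.
Step 3: leaves = {7,8,12}. Remove smallest leaf 7, emit neighbor 10.
Step 4: leaves = {8,10,12}. Remove smallest leaf 8, emit neighbor 1.
Step 5: leaves = {1,10,12}. Remove smallest leaf 1, emit neighbor 3.
Step 6: leaves = {3,10,12}. Remove smallest leaf 3, emit neighbor 6.
Step 7: leaves = {6,10,12}. Remove smallest leaf 6, emit neighbor 11.
Step 8: leaves = {10,12}. Remove smallest leaf 10, emit neighbor 4.
Step 9: leaves = {4,12}. Remove smallest leaf 4, emit neighbor 9.
Step 10: leaves = {9,12}. Remove smallest leaf 9, emit neighbor 11.
Done: 2 vertices remain (11, 12). Sequence = [3 4 10 1 3 6 11 4 9 11]

Answer: 3 4 10 1 3 6 11 4 9 11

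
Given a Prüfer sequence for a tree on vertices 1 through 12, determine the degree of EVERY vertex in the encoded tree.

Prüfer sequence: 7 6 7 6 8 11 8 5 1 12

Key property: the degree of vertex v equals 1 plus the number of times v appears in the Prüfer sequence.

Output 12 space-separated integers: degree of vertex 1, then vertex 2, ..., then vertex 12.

p_1 = 7: count[7] becomes 1
p_2 = 6: count[6] becomes 1
p_3 = 7: count[7] becomes 2
p_4 = 6: count[6] becomes 2
p_5 = 8: count[8] becomes 1
p_6 = 11: count[11] becomes 1
p_7 = 8: count[8] becomes 2
p_8 = 5: count[5] becomes 1
p_9 = 1: count[1] becomes 1
p_10 = 12: count[12] becomes 1
Degrees (1 + count): deg[1]=1+1=2, deg[2]=1+0=1, deg[3]=1+0=1, deg[4]=1+0=1, deg[5]=1+1=2, deg[6]=1+2=3, deg[7]=1+2=3, deg[8]=1+2=3, deg[9]=1+0=1, deg[10]=1+0=1, deg[11]=1+1=2, deg[12]=1+1=2

Answer: 2 1 1 1 2 3 3 3 1 1 2 2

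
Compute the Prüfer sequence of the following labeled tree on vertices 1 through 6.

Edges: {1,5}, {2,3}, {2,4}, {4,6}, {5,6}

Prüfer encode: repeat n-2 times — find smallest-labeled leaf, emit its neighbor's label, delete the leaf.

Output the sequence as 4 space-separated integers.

Answer: 5 2 4 6

Derivation:
Step 1: leaves = {1,3}. Remove smallest leaf 1, emit neighbor 5.
Step 2: leaves = {3,5}. Remove smallest leaf 3, emit neighbor 2.
Step 3: leaves = {2,5}. Remove smallest leaf 2, emit neighbor 4.
Step 4: leaves = {4,5}. Remove smallest leaf 4, emit neighbor 6.
Done: 2 vertices remain (5, 6). Sequence = [5 2 4 6]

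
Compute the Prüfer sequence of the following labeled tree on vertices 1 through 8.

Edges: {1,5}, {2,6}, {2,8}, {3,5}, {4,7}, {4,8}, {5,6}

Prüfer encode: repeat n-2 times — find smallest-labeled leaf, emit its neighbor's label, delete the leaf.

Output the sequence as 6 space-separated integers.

Answer: 5 5 6 2 8 4

Derivation:
Step 1: leaves = {1,3,7}. Remove smallest leaf 1, emit neighbor 5.
Step 2: leaves = {3,7}. Remove smallest leaf 3, emit neighbor 5.
Step 3: leaves = {5,7}. Remove smallest leaf 5, emit neighbor 6.
Step 4: leaves = {6,7}. Remove smallest leaf 6, emit neighbor 2.
Step 5: leaves = {2,7}. Remove smallest leaf 2, emit neighbor 8.
Step 6: leaves = {7,8}. Remove smallest leaf 7, emit neighbor 4.
Done: 2 vertices remain (4, 8). Sequence = [5 5 6 2 8 4]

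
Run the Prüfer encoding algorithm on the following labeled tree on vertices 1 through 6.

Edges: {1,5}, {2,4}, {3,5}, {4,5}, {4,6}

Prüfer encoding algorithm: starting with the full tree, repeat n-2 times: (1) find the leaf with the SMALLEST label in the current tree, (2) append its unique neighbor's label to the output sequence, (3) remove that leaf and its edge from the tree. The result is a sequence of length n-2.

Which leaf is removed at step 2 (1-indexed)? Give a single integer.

Answer: 2

Derivation:
Step 1: current leaves = {1,2,3,6}. Remove leaf 1 (neighbor: 5).
Step 2: current leaves = {2,3,6}. Remove leaf 2 (neighbor: 4).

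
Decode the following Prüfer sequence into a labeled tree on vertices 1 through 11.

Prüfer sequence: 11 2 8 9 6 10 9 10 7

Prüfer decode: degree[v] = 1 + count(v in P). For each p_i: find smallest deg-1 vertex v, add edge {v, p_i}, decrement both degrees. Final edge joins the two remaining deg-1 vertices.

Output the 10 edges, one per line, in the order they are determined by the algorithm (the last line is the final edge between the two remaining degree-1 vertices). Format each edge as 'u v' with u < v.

Initial degrees: {1:1, 2:2, 3:1, 4:1, 5:1, 6:2, 7:2, 8:2, 9:3, 10:3, 11:2}
Step 1: smallest deg-1 vertex = 1, p_1 = 11. Add edge {1,11}. Now deg[1]=0, deg[11]=1.
Step 2: smallest deg-1 vertex = 3, p_2 = 2. Add edge {2,3}. Now deg[3]=0, deg[2]=1.
Step 3: smallest deg-1 vertex = 2, p_3 = 8. Add edge {2,8}. Now deg[2]=0, deg[8]=1.
Step 4: smallest deg-1 vertex = 4, p_4 = 9. Add edge {4,9}. Now deg[4]=0, deg[9]=2.
Step 5: smallest deg-1 vertex = 5, p_5 = 6. Add edge {5,6}. Now deg[5]=0, deg[6]=1.
Step 6: smallest deg-1 vertex = 6, p_6 = 10. Add edge {6,10}. Now deg[6]=0, deg[10]=2.
Step 7: smallest deg-1 vertex = 8, p_7 = 9. Add edge {8,9}. Now deg[8]=0, deg[9]=1.
Step 8: smallest deg-1 vertex = 9, p_8 = 10. Add edge {9,10}. Now deg[9]=0, deg[10]=1.
Step 9: smallest deg-1 vertex = 10, p_9 = 7. Add edge {7,10}. Now deg[10]=0, deg[7]=1.
Final: two remaining deg-1 vertices are 7, 11. Add edge {7,11}.

Answer: 1 11
2 3
2 8
4 9
5 6
6 10
8 9
9 10
7 10
7 11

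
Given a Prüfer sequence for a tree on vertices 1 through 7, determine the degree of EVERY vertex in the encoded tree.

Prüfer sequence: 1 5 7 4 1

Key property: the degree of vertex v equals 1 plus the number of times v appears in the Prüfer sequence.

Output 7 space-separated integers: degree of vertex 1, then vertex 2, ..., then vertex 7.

p_1 = 1: count[1] becomes 1
p_2 = 5: count[5] becomes 1
p_3 = 7: count[7] becomes 1
p_4 = 4: count[4] becomes 1
p_5 = 1: count[1] becomes 2
Degrees (1 + count): deg[1]=1+2=3, deg[2]=1+0=1, deg[3]=1+0=1, deg[4]=1+1=2, deg[5]=1+1=2, deg[6]=1+0=1, deg[7]=1+1=2

Answer: 3 1 1 2 2 1 2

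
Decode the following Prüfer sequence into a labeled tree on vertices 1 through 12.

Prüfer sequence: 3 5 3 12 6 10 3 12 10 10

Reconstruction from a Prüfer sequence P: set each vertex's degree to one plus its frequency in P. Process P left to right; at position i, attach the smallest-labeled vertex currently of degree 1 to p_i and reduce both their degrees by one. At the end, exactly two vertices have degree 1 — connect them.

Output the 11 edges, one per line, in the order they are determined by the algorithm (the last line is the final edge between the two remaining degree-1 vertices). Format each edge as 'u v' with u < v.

Answer: 1 3
2 5
3 4
5 12
6 7
6 10
3 8
3 12
9 10
10 11
10 12

Derivation:
Initial degrees: {1:1, 2:1, 3:4, 4:1, 5:2, 6:2, 7:1, 8:1, 9:1, 10:4, 11:1, 12:3}
Step 1: smallest deg-1 vertex = 1, p_1 = 3. Add edge {1,3}. Now deg[1]=0, deg[3]=3.
Step 2: smallest deg-1 vertex = 2, p_2 = 5. Add edge {2,5}. Now deg[2]=0, deg[5]=1.
Step 3: smallest deg-1 vertex = 4, p_3 = 3. Add edge {3,4}. Now deg[4]=0, deg[3]=2.
Step 4: smallest deg-1 vertex = 5, p_4 = 12. Add edge {5,12}. Now deg[5]=0, deg[12]=2.
Step 5: smallest deg-1 vertex = 7, p_5 = 6. Add edge {6,7}. Now deg[7]=0, deg[6]=1.
Step 6: smallest deg-1 vertex = 6, p_6 = 10. Add edge {6,10}. Now deg[6]=0, deg[10]=3.
Step 7: smallest deg-1 vertex = 8, p_7 = 3. Add edge {3,8}. Now deg[8]=0, deg[3]=1.
Step 8: smallest deg-1 vertex = 3, p_8 = 12. Add edge {3,12}. Now deg[3]=0, deg[12]=1.
Step 9: smallest deg-1 vertex = 9, p_9 = 10. Add edge {9,10}. Now deg[9]=0, deg[10]=2.
Step 10: smallest deg-1 vertex = 11, p_10 = 10. Add edge {10,11}. Now deg[11]=0, deg[10]=1.
Final: two remaining deg-1 vertices are 10, 12. Add edge {10,12}.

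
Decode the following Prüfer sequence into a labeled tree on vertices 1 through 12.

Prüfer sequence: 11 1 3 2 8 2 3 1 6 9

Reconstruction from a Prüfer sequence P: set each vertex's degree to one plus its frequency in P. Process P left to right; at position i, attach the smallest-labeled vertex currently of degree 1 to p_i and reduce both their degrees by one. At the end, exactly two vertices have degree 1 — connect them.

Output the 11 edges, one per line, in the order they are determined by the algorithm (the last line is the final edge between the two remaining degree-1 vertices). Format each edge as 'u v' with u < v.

Initial degrees: {1:3, 2:3, 3:3, 4:1, 5:1, 6:2, 7:1, 8:2, 9:2, 10:1, 11:2, 12:1}
Step 1: smallest deg-1 vertex = 4, p_1 = 11. Add edge {4,11}. Now deg[4]=0, deg[11]=1.
Step 2: smallest deg-1 vertex = 5, p_2 = 1. Add edge {1,5}. Now deg[5]=0, deg[1]=2.
Step 3: smallest deg-1 vertex = 7, p_3 = 3. Add edge {3,7}. Now deg[7]=0, deg[3]=2.
Step 4: smallest deg-1 vertex = 10, p_4 = 2. Add edge {2,10}. Now deg[10]=0, deg[2]=2.
Step 5: smallest deg-1 vertex = 11, p_5 = 8. Add edge {8,11}. Now deg[11]=0, deg[8]=1.
Step 6: smallest deg-1 vertex = 8, p_6 = 2. Add edge {2,8}. Now deg[8]=0, deg[2]=1.
Step 7: smallest deg-1 vertex = 2, p_7 = 3. Add edge {2,3}. Now deg[2]=0, deg[3]=1.
Step 8: smallest deg-1 vertex = 3, p_8 = 1. Add edge {1,3}. Now deg[3]=0, deg[1]=1.
Step 9: smallest deg-1 vertex = 1, p_9 = 6. Add edge {1,6}. Now deg[1]=0, deg[6]=1.
Step 10: smallest deg-1 vertex = 6, p_10 = 9. Add edge {6,9}. Now deg[6]=0, deg[9]=1.
Final: two remaining deg-1 vertices are 9, 12. Add edge {9,12}.

Answer: 4 11
1 5
3 7
2 10
8 11
2 8
2 3
1 3
1 6
6 9
9 12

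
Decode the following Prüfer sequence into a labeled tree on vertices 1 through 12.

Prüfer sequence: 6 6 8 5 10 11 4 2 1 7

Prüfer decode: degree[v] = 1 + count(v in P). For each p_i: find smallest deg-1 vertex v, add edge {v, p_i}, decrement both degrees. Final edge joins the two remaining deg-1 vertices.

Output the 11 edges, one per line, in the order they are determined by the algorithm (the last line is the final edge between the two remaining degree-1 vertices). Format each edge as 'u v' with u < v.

Answer: 3 6
6 9
6 8
5 8
5 10
10 11
4 11
2 4
1 2
1 7
7 12

Derivation:
Initial degrees: {1:2, 2:2, 3:1, 4:2, 5:2, 6:3, 7:2, 8:2, 9:1, 10:2, 11:2, 12:1}
Step 1: smallest deg-1 vertex = 3, p_1 = 6. Add edge {3,6}. Now deg[3]=0, deg[6]=2.
Step 2: smallest deg-1 vertex = 9, p_2 = 6. Add edge {6,9}. Now deg[9]=0, deg[6]=1.
Step 3: smallest deg-1 vertex = 6, p_3 = 8. Add edge {6,8}. Now deg[6]=0, deg[8]=1.
Step 4: smallest deg-1 vertex = 8, p_4 = 5. Add edge {5,8}. Now deg[8]=0, deg[5]=1.
Step 5: smallest deg-1 vertex = 5, p_5 = 10. Add edge {5,10}. Now deg[5]=0, deg[10]=1.
Step 6: smallest deg-1 vertex = 10, p_6 = 11. Add edge {10,11}. Now deg[10]=0, deg[11]=1.
Step 7: smallest deg-1 vertex = 11, p_7 = 4. Add edge {4,11}. Now deg[11]=0, deg[4]=1.
Step 8: smallest deg-1 vertex = 4, p_8 = 2. Add edge {2,4}. Now deg[4]=0, deg[2]=1.
Step 9: smallest deg-1 vertex = 2, p_9 = 1. Add edge {1,2}. Now deg[2]=0, deg[1]=1.
Step 10: smallest deg-1 vertex = 1, p_10 = 7. Add edge {1,7}. Now deg[1]=0, deg[7]=1.
Final: two remaining deg-1 vertices are 7, 12. Add edge {7,12}.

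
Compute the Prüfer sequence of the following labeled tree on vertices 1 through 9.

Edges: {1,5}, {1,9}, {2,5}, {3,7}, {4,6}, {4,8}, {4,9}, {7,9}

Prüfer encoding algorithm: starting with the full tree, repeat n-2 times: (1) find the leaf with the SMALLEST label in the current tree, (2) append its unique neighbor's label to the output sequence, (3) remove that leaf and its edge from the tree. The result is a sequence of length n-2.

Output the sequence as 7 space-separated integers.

Step 1: leaves = {2,3,6,8}. Remove smallest leaf 2, emit neighbor 5.
Step 2: leaves = {3,5,6,8}. Remove smallest leaf 3, emit neighbor 7.
Step 3: leaves = {5,6,7,8}. Remove smallest leaf 5, emit neighbor 1.
Step 4: leaves = {1,6,7,8}. Remove smallest leaf 1, emit neighbor 9.
Step 5: leaves = {6,7,8}. Remove smallest leaf 6, emit neighbor 4.
Step 6: leaves = {7,8}. Remove smallest leaf 7, emit neighbor 9.
Step 7: leaves = {8,9}. Remove smallest leaf 8, emit neighbor 4.
Done: 2 vertices remain (4, 9). Sequence = [5 7 1 9 4 9 4]

Answer: 5 7 1 9 4 9 4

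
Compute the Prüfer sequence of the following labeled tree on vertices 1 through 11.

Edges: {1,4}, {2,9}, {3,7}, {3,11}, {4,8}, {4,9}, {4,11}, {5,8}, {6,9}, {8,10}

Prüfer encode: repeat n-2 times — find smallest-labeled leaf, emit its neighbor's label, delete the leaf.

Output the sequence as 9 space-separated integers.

Answer: 4 9 8 9 3 11 4 8 4

Derivation:
Step 1: leaves = {1,2,5,6,7,10}. Remove smallest leaf 1, emit neighbor 4.
Step 2: leaves = {2,5,6,7,10}. Remove smallest leaf 2, emit neighbor 9.
Step 3: leaves = {5,6,7,10}. Remove smallest leaf 5, emit neighbor 8.
Step 4: leaves = {6,7,10}. Remove smallest leaf 6, emit neighbor 9.
Step 5: leaves = {7,9,10}. Remove smallest leaf 7, emit neighbor 3.
Step 6: leaves = {3,9,10}. Remove smallest leaf 3, emit neighbor 11.
Step 7: leaves = {9,10,11}. Remove smallest leaf 9, emit neighbor 4.
Step 8: leaves = {10,11}. Remove smallest leaf 10, emit neighbor 8.
Step 9: leaves = {8,11}. Remove smallest leaf 8, emit neighbor 4.
Done: 2 vertices remain (4, 11). Sequence = [4 9 8 9 3 11 4 8 4]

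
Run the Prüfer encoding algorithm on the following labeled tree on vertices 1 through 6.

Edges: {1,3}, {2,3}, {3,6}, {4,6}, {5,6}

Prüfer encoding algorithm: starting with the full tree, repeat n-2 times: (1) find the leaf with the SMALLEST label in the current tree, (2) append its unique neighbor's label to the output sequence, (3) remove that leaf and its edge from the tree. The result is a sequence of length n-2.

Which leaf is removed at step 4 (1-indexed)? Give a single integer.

Step 1: current leaves = {1,2,4,5}. Remove leaf 1 (neighbor: 3).
Step 2: current leaves = {2,4,5}. Remove leaf 2 (neighbor: 3).
Step 3: current leaves = {3,4,5}. Remove leaf 3 (neighbor: 6).
Step 4: current leaves = {4,5}. Remove leaf 4 (neighbor: 6).

Answer: 4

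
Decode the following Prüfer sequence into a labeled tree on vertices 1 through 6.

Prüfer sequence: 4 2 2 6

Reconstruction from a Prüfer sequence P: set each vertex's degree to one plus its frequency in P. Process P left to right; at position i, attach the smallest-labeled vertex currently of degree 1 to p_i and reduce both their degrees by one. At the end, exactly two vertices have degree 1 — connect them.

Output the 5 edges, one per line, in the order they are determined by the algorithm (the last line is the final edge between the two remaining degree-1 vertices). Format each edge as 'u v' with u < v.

Answer: 1 4
2 3
2 4
2 6
5 6

Derivation:
Initial degrees: {1:1, 2:3, 3:1, 4:2, 5:1, 6:2}
Step 1: smallest deg-1 vertex = 1, p_1 = 4. Add edge {1,4}. Now deg[1]=0, deg[4]=1.
Step 2: smallest deg-1 vertex = 3, p_2 = 2. Add edge {2,3}. Now deg[3]=0, deg[2]=2.
Step 3: smallest deg-1 vertex = 4, p_3 = 2. Add edge {2,4}. Now deg[4]=0, deg[2]=1.
Step 4: smallest deg-1 vertex = 2, p_4 = 6. Add edge {2,6}. Now deg[2]=0, deg[6]=1.
Final: two remaining deg-1 vertices are 5, 6. Add edge {5,6}.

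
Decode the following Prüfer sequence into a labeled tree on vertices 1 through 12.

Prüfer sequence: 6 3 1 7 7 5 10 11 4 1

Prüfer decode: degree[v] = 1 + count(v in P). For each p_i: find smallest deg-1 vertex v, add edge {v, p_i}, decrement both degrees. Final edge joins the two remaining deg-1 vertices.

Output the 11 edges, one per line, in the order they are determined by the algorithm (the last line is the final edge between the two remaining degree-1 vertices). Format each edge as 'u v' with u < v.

Initial degrees: {1:3, 2:1, 3:2, 4:2, 5:2, 6:2, 7:3, 8:1, 9:1, 10:2, 11:2, 12:1}
Step 1: smallest deg-1 vertex = 2, p_1 = 6. Add edge {2,6}. Now deg[2]=0, deg[6]=1.
Step 2: smallest deg-1 vertex = 6, p_2 = 3. Add edge {3,6}. Now deg[6]=0, deg[3]=1.
Step 3: smallest deg-1 vertex = 3, p_3 = 1. Add edge {1,3}. Now deg[3]=0, deg[1]=2.
Step 4: smallest deg-1 vertex = 8, p_4 = 7. Add edge {7,8}. Now deg[8]=0, deg[7]=2.
Step 5: smallest deg-1 vertex = 9, p_5 = 7. Add edge {7,9}. Now deg[9]=0, deg[7]=1.
Step 6: smallest deg-1 vertex = 7, p_6 = 5. Add edge {5,7}. Now deg[7]=0, deg[5]=1.
Step 7: smallest deg-1 vertex = 5, p_7 = 10. Add edge {5,10}. Now deg[5]=0, deg[10]=1.
Step 8: smallest deg-1 vertex = 10, p_8 = 11. Add edge {10,11}. Now deg[10]=0, deg[11]=1.
Step 9: smallest deg-1 vertex = 11, p_9 = 4. Add edge {4,11}. Now deg[11]=0, deg[4]=1.
Step 10: smallest deg-1 vertex = 4, p_10 = 1. Add edge {1,4}. Now deg[4]=0, deg[1]=1.
Final: two remaining deg-1 vertices are 1, 12. Add edge {1,12}.

Answer: 2 6
3 6
1 3
7 8
7 9
5 7
5 10
10 11
4 11
1 4
1 12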